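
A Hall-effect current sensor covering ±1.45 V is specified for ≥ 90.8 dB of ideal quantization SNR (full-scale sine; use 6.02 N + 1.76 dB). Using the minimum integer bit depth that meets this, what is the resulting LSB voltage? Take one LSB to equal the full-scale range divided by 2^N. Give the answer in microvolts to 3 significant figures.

88.5 µV

Range = 1.45 − (-1.45) = 2.9 V.
Required N = ⌈(90.8 − 1.76)/6.02⌉ = ⌈14.791⌉ = 15.
LSB = 2.9 V ÷ 2^15 = 2.9/32768 V = 88.5 µV.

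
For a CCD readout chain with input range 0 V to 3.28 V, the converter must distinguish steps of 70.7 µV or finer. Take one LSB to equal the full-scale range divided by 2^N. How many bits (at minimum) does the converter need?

16 bits

Full-scale range = 3.28 V.
Levels needed ≥ 3.28/70.7 µV = 46390. 2^16 = 65536 suffices, so N_min = 16.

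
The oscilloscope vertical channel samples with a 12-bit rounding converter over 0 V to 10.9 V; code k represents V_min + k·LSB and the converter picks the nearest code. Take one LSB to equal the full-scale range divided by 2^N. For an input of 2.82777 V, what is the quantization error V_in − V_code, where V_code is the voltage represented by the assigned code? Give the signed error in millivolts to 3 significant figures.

Span = 10.9 V. LSB = 10.9 V / 2^12 ≈ 2.661 mV.
(2.82777 − (0)) / LSB = 2.82777 × 4096/10.9 = 1062.6189. Nearest integer: k = 1063.
Reconstructed level: 0 + 1063 × 10.9/4096 V = 2.828784180 V.
Error = V_in − V_code = 2.82777 − (2.828784180) = −1.01 mV.

−1.01 mV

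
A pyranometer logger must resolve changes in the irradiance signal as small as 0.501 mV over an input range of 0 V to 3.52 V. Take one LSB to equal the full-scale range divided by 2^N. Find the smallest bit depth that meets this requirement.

13 bits

Range is 3.52 V.
Need 2^N ≥ 3.52 V / 0.501 mV = 7026 → N_min = 13.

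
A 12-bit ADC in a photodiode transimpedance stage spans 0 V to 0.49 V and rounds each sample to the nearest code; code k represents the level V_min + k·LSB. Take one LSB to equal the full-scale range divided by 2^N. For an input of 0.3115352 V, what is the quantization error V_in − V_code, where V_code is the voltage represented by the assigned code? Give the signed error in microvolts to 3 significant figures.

+21.5 µV

Full-scale range = 0.49 V. LSB = 0.49 V / 2^12 ≈ 119.6 µV.
(0.3115352 − (0)) / LSB = 0.3115352 × 4096/0.49 = 2604.1800. Nearest integer: k = 2604.
Reconstructed level: 0 + 2604 × 0.49/4096 V = 0.3115136719 V.
e = 0.3115352 − (0.3115136719) = +21.5 µV.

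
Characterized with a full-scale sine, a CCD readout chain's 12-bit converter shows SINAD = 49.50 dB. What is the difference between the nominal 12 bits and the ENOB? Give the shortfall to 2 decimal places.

Effective bits = (49.50 − 1.76)/6.02 = 7.9302.
Lost resolution: 12 − 7.9302 = 4.0698 bits.

4.07 bits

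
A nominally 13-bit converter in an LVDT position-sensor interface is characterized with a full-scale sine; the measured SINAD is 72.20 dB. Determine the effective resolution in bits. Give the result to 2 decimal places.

ENOB = (SINAD − 1.76) / 6.02 = (72.20 − 1.76) / 6.02 = 70.44 / 6.02 = 11.7010.

11.70 bits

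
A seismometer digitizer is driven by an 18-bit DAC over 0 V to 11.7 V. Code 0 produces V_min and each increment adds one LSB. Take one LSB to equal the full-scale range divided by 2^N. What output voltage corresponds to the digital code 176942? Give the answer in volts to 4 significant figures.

7.897 V

Range is 11.7 V. LSB = 11.7 V / 2^18.
Output = V_min + (176942/262144) × range = 0 + 0.674980 × 11.7 V
      = 0 + 7.89727 = 7.89727 V.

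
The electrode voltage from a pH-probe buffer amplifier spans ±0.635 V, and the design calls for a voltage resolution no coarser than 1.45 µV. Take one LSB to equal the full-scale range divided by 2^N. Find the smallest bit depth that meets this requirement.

Span: 0.635 V − (-0.635 V) = 1.27 V.
1.27 V / 1.45 µV = 875900. Since 2^19 = 524288 and 2^20 = 1048576, N = 20.

20 bits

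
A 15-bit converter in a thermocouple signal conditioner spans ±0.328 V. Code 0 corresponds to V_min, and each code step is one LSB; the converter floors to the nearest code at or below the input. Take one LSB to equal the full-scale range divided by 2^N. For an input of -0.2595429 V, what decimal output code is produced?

3419

The full-scale span is 0.328 − (-0.328) = 0.656 V. LSB = 0.656 V / 2^15 ≈ 20.02 µV.
(V_in − V_min) × 2^15/range = (-0.2595429 − (-0.328)) × 32768/0.656 = 3419.516.
Floor → code = 3419.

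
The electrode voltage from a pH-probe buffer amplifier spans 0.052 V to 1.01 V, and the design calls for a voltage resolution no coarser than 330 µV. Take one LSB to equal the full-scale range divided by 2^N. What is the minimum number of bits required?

12 bits

Range = 1.01 − (0.052) = 0.958 V.
0.958 V / 330 µV = 2903. Since 2^11 = 2048 and 2^12 = 4096, N = 12.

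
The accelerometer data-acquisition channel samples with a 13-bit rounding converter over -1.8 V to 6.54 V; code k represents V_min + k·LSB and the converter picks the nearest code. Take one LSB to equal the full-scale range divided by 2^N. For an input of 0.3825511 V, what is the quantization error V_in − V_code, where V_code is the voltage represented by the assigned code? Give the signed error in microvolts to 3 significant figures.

Span: 6.54 V − (-1.8 V) = 8.34 V. LSB = 8.34 V / 2^13 ≈ 1.018 mV.
(0.3825511 − (-1.8)) / LSB = 2.1825511 × 8192/8.34 = 2143.8200. Nearest integer: k = 2144.
V_code = V_min + k × range/2^13 = -1.8 + 2144 × 8.34/8192 = 0.3827343750 V.
Error = V_in − V_code = 0.3825511 − (0.3827343750) = −183 µV.

−183 µV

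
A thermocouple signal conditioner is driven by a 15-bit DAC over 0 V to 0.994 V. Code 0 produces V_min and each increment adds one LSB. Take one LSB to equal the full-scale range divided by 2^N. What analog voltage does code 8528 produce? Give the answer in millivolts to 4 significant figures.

V_FS = 0.994 V. LSB = 0.994 V / 2^15.
V_out = V_min + code × LSB = 0 V + 8528 × 0.994 V / 32768
      = 0 V + 0.258692 V = 0.258692 V.

258.7 mV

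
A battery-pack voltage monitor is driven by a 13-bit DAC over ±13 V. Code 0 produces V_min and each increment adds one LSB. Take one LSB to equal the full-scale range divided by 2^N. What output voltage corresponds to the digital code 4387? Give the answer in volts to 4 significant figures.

Full-scale range = 13 V − (-13 V) = 26 V. LSB = 26 V / 2^13.
Output = V_min + (4387/8192) × range = -13 + 0.535522 × 26 V
      = -13 V + 13.9236 V = 0.923584 V.

0.9236 V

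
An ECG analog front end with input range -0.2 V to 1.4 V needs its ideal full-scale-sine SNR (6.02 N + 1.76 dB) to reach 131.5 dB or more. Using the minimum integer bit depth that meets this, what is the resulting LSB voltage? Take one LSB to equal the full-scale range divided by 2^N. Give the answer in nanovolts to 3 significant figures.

381 nV

Span: 1.4 V − (-0.2 V) = 1.6 V.
Required N = ⌈(131.5 − 1.76)/6.02⌉ = ⌈21.551⌉ = 22.
Step size = 1.6/4194304 V = 381 nV.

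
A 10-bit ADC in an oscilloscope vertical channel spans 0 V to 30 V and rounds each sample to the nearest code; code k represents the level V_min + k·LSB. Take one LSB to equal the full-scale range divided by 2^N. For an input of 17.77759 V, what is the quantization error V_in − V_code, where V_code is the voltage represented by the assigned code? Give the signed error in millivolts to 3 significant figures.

Span = 30 V. LSB = 30 V / 2^10 ≈ 29.30 mV.
(V_in − V_min)/LSB = (17.77759 − (0)) × 1024/30 = 606.8084 → nearest code k = 607.
V_code = V_min + k × range/2^10 = 0 + 607 × 30/1024 = 17.78320313 V.
Error = V_in − V_code = 17.77759 − (17.78320313) = −5.61 mV.

−5.61 mV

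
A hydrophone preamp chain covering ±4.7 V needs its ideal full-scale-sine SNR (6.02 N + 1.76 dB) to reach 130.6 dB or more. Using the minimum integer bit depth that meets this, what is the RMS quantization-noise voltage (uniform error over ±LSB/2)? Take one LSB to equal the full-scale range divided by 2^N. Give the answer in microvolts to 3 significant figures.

Span: 4.7 V − (-4.7 V) = 9.4 V.
6.02 N + 1.76 ≥ 130.6 gives N ≥ 21.402, so the minimum integer is 22.
Step size = 9.4/4194304 V = 2.2411 µV.
V_rms = LSB/√12 = 0.647 µV.

0.647 µV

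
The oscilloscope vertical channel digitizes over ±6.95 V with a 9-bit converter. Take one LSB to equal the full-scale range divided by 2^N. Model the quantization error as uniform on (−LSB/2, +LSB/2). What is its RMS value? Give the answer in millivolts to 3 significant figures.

Full-scale range = 6.95 V − (-6.95 V) = 13.9 V.
One LSB is 13.9 V / 512 = 27.148 mV.
V_rms = LSB/√12 = 27.148 mV / √12 = 7.84 mV.

7.84 mV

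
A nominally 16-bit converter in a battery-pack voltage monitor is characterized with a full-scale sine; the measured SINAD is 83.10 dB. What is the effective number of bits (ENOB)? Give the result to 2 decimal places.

13.51 bits

Inverting SNR = 6.02 N + 1.76: N_eff = (83.10 − 1.76)/6.02 = 13.5116.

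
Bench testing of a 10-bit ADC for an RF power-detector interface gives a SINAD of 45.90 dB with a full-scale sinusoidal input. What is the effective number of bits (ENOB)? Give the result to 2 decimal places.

7.33 bits

ENOB = (SINAD − 1.76) / 6.02 = (45.90 − 1.76) / 6.02 = 44.14 / 6.02 = 7.3322.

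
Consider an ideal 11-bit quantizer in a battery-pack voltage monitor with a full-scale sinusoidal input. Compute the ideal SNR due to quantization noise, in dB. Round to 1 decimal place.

6.02(11) + 1.76 = 66.22 + 1.76 = 67.98 dB.

68.0 dB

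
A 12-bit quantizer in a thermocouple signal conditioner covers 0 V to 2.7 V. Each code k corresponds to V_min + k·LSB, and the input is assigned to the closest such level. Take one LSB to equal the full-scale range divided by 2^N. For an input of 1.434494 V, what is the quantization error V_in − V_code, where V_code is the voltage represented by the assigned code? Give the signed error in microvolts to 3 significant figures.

+119 µV

Span = 2.7 V. LSB = 2.7 V / 2^12 ≈ 0.6592 mV.
(1.434494 − (0)) / LSB = 1.434494 × 4096/2.7 = 2176.1805. Nearest integer: k = 2176.
V_code = V_min + k × range/2^12 = 0 + 2176 × 2.7/4096 = 1.434375000 V.
e = 1.434494 − (1.434375000) = +119 µV.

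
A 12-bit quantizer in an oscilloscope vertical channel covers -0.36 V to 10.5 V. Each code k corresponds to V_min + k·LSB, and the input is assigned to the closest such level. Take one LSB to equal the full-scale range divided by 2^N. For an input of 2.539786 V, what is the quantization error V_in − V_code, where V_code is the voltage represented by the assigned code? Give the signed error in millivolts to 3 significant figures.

The full-scale span is 10.5 − (-0.36) = 10.86 V. LSB = 10.86 V / 2^12 ≈ 2.651 mV.
Position in LSBs: (2.539786 − (-0.36)) × 4096/10.86 = 1093.6946; rounding gives k = 1094.
Reconstructed level: -0.36 + 1094 × 10.86/4096 V = 2.540595703 V.
V_in − V_code = 2.539786 − (2.540595703) = −0.810 mV.

−0.810 mV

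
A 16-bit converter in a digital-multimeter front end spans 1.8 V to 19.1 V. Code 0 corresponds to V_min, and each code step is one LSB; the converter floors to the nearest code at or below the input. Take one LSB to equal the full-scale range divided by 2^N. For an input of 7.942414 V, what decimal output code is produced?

Span: 19.1 V − (1.8 V) = 17.3 V. LSB = 17.3 V / 2^16 ≈ 264.0 µV.
(V_in − V_min) × 2^16/range = (7.942414 − (1.8)) × 65536/17.3 = 23268.742.
Floor → code = 23268.

23268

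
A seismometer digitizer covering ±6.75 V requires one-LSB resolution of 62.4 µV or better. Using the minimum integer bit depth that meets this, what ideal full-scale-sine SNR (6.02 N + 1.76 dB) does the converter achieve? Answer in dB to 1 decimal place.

110.1 dB

Span: 6.75 V − (-6.75 V) = 13.5 V.
Levels needed ≥ 13.5/62.4 µV = 216300. 2^18 = 262144 suffices, so N_min = 18.
Ideal SNR at N = 18: 6.02·18 + 1.76 = 110.1 dB.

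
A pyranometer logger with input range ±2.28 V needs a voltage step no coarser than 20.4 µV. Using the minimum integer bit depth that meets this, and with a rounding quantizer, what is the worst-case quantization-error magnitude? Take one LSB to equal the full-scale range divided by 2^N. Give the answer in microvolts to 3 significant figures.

Full-scale range = 2.28 V − (-2.28 V) = 4.56 V.
4.56 V / 20.4 µV = 223500. Since 2^17 = 131072 and 2^18 = 262144, N = 18.
LSB = 4.56 V ÷ 2^18 = 4.56/262144 V = 17.395 µV.
Max error for round-to-nearest is LSB/2 = 8.70 µV.

8.70 µV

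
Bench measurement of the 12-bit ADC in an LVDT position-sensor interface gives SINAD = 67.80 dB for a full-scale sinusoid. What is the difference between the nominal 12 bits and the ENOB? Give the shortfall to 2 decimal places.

1.03 bits

ENOB = (SINAD − 1.76)/6.02 = (67.80 − 1.76)/6.02 = 10.9701 bits.
Shortfall = 12 − 10.9701 = 1.0299 bits.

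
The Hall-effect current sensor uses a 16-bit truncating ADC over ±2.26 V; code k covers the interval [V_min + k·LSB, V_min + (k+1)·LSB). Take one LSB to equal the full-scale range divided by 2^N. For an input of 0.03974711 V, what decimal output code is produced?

33344

Full-scale range = 2.26 V − (-2.26 V) = 4.52 V. LSB = 4.52 V / 2^16 ≈ 68.97 µV.
V_in − V_min = 0.03974711 − (-2.26) = 2.29974711 V.
Divide by LSB: 2.29974711 × 65536/4.52 = 33344.2979.
Truncating gives code 33344.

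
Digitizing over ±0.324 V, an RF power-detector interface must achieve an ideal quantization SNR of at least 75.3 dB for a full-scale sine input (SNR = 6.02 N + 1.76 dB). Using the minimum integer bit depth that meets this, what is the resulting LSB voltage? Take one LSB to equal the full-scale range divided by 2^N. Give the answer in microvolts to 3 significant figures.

79.1 µV

Range = 0.324 − (-0.324) = 0.648 V.
6.02 N + 1.76 ≥ 75.3 gives N ≥ 12.216, so the minimum integer is 13.
LSB = 0.648 V / 2^13 = 79.1 µV.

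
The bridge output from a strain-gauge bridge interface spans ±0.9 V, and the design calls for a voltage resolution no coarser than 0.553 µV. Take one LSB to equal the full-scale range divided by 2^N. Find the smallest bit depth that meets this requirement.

22 bits

Span: 0.9 V − (-0.9 V) = 1.8 V.
1.8 V / 0.553 µV = 3.255e6. Since 2^21 = 2097152 and 2^22 = 4194304, N = 22.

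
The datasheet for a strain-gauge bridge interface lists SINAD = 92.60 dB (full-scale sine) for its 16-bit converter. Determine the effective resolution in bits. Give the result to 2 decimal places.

(92.60 − 1.76) / 6.02 = 90.84/6.02 = 15.0897 effective bits.

15.09 bits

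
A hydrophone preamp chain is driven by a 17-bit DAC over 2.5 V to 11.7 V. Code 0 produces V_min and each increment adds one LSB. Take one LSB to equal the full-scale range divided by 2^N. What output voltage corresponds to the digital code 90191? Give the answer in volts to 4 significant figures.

8.831 V

Span: 11.7 V − (2.5 V) = 9.2 V. LSB = 9.2 V / 2^17.
V_out = V_min + code × LSB = 2.5 V + 90191 × 9.2 V / 131072
      = 2.5 V + 6.33055 V = 8.83055 V.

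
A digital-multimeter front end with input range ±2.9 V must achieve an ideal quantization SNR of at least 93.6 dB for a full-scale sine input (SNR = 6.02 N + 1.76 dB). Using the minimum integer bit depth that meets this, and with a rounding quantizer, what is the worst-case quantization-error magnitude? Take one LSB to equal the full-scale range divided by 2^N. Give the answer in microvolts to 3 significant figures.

44.3 µV

Range = 2.9 − (-2.9) = 5.8 V.
Solving 6.02 N ≥ 93.6 − 1.76: N ≥ 15.256. Round up → N = 16.
Step size = 5.8/65536 V = 88.501 µV.
|e|_max = LSB/2 = 44.3 µV.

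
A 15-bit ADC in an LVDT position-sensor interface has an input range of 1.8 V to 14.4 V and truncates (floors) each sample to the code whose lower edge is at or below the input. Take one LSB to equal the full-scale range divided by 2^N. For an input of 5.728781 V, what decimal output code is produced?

Range = 14.4 − (1.8) = 12.6 V. LSB = 12.6 V / 2^15 ≈ 384.5 µV.
V_in − V_min = 5.728781 − (1.8) = 3.928781 V.
Divide by LSB: 3.928781 × 32768/12.6 = 10217.3251.
Truncating gives code 10217.

10217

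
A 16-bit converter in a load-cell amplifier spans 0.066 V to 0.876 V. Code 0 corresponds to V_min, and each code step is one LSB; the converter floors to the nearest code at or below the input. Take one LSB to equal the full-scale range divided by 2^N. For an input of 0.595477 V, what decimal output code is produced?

Range = 0.876 − (0.066) = 0.81 V. LSB = 0.81 V / 2^16 ≈ 12.36 µV.
V_in − V_min = 0.595477 − (0.066) = 0.529477 V.
Divide by LSB: 0.529477 × 65536/0.81 = 42839.2650.
Truncating gives code 42839.

42839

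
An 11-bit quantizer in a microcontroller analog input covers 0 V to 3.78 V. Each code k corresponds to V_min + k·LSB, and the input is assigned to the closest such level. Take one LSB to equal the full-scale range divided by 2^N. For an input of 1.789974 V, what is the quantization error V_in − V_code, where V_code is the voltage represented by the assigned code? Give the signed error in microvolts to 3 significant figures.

Span = 3.78 V. LSB = 3.78 V / 2^11 ≈ 1.846 mV.
Position in LSBs: (1.789974 − (0)) × 2048/3.78 = 969.8060; rounding gives k = 970.
V_code = V_min + k × range/2^11 = 0 + 970 × 3.78/2048 = 1.790332031 V.
Error = V_in − V_code = 1.789974 − (1.790332031) = −358 µV.

−358 µV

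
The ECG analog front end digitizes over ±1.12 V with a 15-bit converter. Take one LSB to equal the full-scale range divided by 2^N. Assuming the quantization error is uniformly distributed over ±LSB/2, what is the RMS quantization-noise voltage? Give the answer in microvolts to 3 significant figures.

19.7 µV

The full-scale span is 1.12 − (-1.12) = 2.24 V.
One LSB is 2.24 V / 32768 = 68.359 µV.
For a uniform distribution on [−LSB/2, +LSB/2], V_rms = LSB/√12 = 68.359 µV/3.4641 = 19.7 µV.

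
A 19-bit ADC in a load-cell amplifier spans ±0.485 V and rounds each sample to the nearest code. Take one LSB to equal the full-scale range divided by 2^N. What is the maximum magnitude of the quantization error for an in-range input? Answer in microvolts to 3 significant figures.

Span: 0.485 V − (-0.485 V) = 0.97 V.
Step size = 0.97/524288 V = 1.8501 µV.
A rounding quantizer has |error| ≤ LSB/2 = 0.925 µV.

0.925 µV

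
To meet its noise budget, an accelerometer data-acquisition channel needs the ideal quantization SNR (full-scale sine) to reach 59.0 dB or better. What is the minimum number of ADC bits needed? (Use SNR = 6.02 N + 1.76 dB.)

6.02 N + 1.76 ≥ 59.0 gives N ≥ 9.508, so the minimum integer is 10.

10 bits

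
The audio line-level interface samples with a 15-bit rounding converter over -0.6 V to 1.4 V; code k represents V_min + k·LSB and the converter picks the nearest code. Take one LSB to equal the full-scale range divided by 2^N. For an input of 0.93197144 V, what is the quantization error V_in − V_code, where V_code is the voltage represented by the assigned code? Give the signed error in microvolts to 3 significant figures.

−11.0 µV

The full-scale span is 1.4 − (-0.6) = 2 V. LSB = 2 V / 2^15 ≈ 61.04 µV.
(V_in − V_min)/LSB = (0.93197144 − (-0.6)) × 32768/2 = 25099.8201 → nearest code k = 25100.
Reconstructed level: -0.6 + 25100 × 2/32768 V = 0.93198242188 V.
V_in − V_code = 0.93197144 − (0.93198242188) = −11.0 µV.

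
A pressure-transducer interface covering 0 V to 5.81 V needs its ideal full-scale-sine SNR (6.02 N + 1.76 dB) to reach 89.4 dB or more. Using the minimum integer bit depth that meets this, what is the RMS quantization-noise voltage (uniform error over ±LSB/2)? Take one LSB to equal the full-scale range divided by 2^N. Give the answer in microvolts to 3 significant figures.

51.2 µV

Span = 5.81 V.
N ≥ (89.4 − 1.76)/6.02 = 14.558 → N_min = 15.
Step size = 5.81/32768 V = 177.31 µV.
RMS noise = LSB/√12 = 51.2 µV.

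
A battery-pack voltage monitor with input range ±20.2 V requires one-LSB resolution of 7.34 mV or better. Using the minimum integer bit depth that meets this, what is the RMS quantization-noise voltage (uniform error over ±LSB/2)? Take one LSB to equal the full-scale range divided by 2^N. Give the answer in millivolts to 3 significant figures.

The full-scale span is 20.2 − (-20.2) = 40.4 V.
Levels needed ≥ 40.4/7.34 mV = 5504. 2^13 = 8192 suffices, so N_min = 13.
LSB = 40.4 V / 2^13 = 4.9316 mV.
RMS noise = LSB/√12 = 1.42 mV.

1.42 mV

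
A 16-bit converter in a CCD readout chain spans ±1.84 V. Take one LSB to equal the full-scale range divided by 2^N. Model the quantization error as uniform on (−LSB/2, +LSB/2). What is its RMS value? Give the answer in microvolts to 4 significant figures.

Range = 1.84 − (-1.84) = 3.68 V.
One LSB is 3.68 V / 65536 = 56.1523 µV.
RMS of a uniform error over width LSB is LSB/√12 = 16.21 µV.

16.21 µV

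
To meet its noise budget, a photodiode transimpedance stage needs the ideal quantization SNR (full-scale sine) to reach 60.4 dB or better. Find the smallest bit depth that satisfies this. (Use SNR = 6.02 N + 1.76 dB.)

Solving 6.02 N ≥ 60.4 − 1.76: N ≥ 9.741. Round up → N = 10.

10 bits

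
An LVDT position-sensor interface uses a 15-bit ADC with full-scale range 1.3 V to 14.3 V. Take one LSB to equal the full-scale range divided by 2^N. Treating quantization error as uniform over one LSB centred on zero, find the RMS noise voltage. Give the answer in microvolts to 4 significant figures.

The full-scale span is 14.3 − (1.3) = 13 V.
LSB = 13 V / 2^15 = 396.729 µV.
RMS of a uniform error over width LSB is LSB/√12 = 114.5 µV.

114.5 µV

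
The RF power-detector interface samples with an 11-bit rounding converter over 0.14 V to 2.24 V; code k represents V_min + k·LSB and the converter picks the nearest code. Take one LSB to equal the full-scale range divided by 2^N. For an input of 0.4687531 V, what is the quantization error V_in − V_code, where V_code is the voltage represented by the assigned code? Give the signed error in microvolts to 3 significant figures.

−397 µV

Range = 2.24 − (0.14) = 2.1 V. LSB = 2.1 V / 2^11 ≈ 1.025 mV.
(V_in − V_min)/LSB = (0.4687531 − (0.14)) × 2048/2.1 = 320.6125 → nearest code k = 321.
V_code = V_min + k × range/2^11 = 0.14 + 321 × 2.1/2048 = 0.4691503906 V.
e = 0.4687531 − (0.4691503906) = −397 µV.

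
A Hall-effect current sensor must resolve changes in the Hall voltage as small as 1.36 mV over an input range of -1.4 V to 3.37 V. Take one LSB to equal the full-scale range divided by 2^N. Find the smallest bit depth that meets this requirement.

12 bits

Span: 3.37 V − (-1.4 V) = 4.77 V.
Required number of levels: 4.77/1.36 mV = 3507.4; smallest N with 2^N ≥ that is 12.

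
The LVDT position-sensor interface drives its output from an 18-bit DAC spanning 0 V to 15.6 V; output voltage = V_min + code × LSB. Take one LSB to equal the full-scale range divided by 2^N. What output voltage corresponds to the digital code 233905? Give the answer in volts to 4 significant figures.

Span = 15.6 V. LSB = 15.6 V / 2^18.
V_out = 0 + 233905 × (15.6/262144) V
      = 0 + 13.9195 = 13.9195 V.

13.92 V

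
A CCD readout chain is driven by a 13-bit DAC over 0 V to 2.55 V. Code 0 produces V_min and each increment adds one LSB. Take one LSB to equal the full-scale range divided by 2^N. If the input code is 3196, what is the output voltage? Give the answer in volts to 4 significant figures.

0.9948 V

Span = 2.55 V. LSB = 2.55 V / 2^13.
V_out = V_min + code × LSB = 0 V + 3196 × 2.55 V / 8192
      = 0 + 0.994849 = 0.994849 V.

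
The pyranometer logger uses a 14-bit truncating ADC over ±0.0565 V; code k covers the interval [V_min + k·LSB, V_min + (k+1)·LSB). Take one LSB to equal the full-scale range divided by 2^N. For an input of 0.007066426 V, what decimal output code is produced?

Full-scale range = 0.0565 V − (-0.0565 V) = 0.113 V. LSB = 0.113 V / 2^14 ≈ 6.897 µV.
(V_in − V_min) × 2^14/range = (0.007066426 − (-0.0565)) × 16384/0.113 = 9216.569.
Floor → code = 9216.

9216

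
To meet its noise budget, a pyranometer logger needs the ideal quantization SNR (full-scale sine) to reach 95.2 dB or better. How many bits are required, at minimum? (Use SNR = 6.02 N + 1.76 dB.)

16 bits

N ≥ (95.2 − 1.76)/6.02 = 15.522 → N_min = 16.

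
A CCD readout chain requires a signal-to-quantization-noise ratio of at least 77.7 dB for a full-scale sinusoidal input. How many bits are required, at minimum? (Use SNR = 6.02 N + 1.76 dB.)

13 bits

Solving 6.02 N ≥ 77.7 − 1.76: N ≥ 12.615. Round up → N = 13.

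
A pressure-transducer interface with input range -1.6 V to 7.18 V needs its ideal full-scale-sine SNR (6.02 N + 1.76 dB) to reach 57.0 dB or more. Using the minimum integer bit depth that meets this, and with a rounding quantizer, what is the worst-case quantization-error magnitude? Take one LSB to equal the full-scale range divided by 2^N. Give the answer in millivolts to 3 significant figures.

4.29 mV

Range = 7.18 − (-1.6) = 8.78 V.
Required N = ⌈(57.0 − 1.76)/6.02⌉ = ⌈9.176⌉ = 10.
One LSB is 8.78 V / 1024 = 8.5742 mV.
Half an LSB is 4.29 mV.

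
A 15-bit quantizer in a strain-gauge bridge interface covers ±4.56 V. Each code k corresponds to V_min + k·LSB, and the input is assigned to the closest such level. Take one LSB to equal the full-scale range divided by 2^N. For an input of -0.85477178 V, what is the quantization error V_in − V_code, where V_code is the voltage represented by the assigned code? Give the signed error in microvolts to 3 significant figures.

Full-scale range = 4.56 V − (-4.56 V) = 9.12 V. LSB = 9.12 V / 2^15 ≈ 278.3 µV.
(-0.85477178 − (-4.56)) / LSB = 3.70522822 × 32768/9.12 = 13312.8200. Nearest integer: k = 13313.
Reconstructed level: -4.56 + 13313 × 9.12/32768 V = -0.85472167969 V.
e = -0.85477178 − (-0.85472167969) = −50.1 µV.

−50.1 µV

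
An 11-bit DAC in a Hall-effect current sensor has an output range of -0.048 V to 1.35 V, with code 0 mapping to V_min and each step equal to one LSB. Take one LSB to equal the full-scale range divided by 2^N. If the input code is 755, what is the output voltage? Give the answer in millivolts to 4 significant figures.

The full-scale span is 1.35 − (-0.048) = 1.398 V. LSB = 1.398 V / 2^11.
V_out = -0.048 + 755 × (1.398/2048) V
      = -0.048 + 0.515376 = 0.467376 V.

467.4 mV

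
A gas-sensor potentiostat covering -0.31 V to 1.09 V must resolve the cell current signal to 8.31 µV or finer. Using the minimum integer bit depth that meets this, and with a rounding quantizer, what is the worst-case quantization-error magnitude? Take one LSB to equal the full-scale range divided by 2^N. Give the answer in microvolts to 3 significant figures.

Full-scale range = 1.09 V − (-0.31 V) = 1.4 V.
1.4 V / 8.31 µV = 168500. Since 2^17 = 131072 and 2^18 = 262144, N = 18.
Step size = 1.4/262144 V = 5.3406 µV.
Half an LSB is 2.67 µV.

2.67 µV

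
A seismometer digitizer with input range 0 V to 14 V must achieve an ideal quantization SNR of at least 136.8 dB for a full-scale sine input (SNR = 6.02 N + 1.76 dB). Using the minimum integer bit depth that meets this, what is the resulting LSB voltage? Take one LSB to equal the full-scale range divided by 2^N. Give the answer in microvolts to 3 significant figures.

1.67 µV

Full-scale range = 14 V.
Required N = ⌈(136.8 − 1.76)/6.02⌉ = ⌈22.432⌉ = 23.
One LSB is 14 V / 8388608 = 1.67 µV.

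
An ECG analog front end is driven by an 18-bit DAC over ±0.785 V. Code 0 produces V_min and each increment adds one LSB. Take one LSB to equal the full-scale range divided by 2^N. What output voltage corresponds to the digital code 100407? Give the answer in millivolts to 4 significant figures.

-183.7 mV

The full-scale span is 0.785 − (-0.785) = 1.57 V. LSB = 1.57 V / 2^18.
V_out = V_min + code × LSB = -0.785 V + 100407 × 1.57 V / 262144
      = -0.785 + 0.601345 = -0.183655 V.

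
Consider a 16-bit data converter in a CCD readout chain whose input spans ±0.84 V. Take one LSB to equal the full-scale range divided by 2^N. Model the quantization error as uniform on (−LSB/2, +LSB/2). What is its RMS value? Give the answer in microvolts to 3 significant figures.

7.40 µV

Full-scale range = 0.84 V − (-0.84 V) = 1.68 V.
LSB = 1.68 V ÷ 2^16 = 1.68/65536 V = 25.635 µV.
For a uniform distribution on [−LSB/2, +LSB/2], V_rms = LSB/√12 = 25.635 µV/3.4641 = 7.40 µV.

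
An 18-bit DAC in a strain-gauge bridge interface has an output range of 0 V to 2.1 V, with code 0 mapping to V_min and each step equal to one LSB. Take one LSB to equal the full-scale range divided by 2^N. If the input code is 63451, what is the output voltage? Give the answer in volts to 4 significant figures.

0.5083 V

Span = 2.1 V. LSB = 2.1 V / 2^18.
V_out = V_min + code × LSB = 0 V + 63451 × 2.1 V / 262144
      = 0 V + 0.508297 V = 0.508297 V.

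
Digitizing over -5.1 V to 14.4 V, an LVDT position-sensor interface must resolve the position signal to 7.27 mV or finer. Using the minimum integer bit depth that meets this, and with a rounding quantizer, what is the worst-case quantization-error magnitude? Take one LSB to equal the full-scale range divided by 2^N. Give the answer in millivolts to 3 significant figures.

2.38 mV

Span: 14.4 V − (-5.1 V) = 19.5 V.
19.5 V / 7.27 mV = 2682. Since 2^11 = 2048 and 2^12 = 4096, N = 12.
One LSB is 19.5 V / 4096 = 4.7607 mV.
Max error for round-to-nearest is LSB/2 = 2.38 mV.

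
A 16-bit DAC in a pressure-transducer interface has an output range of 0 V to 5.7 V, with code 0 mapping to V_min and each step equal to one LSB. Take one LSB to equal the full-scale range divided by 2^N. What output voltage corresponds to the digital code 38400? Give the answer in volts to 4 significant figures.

Span = 5.7 V. LSB = 5.7 V / 2^16.
V_out = V_min + code × LSB = 0 V + 38400 × 5.7 V / 65536
      = 0 V + 3.33984 V = 3.33984 V.

3.340 V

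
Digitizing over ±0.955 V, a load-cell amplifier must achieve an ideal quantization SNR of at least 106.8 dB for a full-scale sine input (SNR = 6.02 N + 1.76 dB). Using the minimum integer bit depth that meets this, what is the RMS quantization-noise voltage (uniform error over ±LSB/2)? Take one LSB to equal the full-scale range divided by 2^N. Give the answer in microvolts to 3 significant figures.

2.10 µV

Full-scale range = 0.955 V − (-0.955 V) = 1.91 V.
Solving 6.02 N ≥ 106.8 − 1.76: N ≥ 17.449. Round up → N = 18.
LSB = 1.91 V ÷ 2^18 = 1.91/262144 V = 7.2861 µV.
V_rms = LSB/√12 = 2.10 µV.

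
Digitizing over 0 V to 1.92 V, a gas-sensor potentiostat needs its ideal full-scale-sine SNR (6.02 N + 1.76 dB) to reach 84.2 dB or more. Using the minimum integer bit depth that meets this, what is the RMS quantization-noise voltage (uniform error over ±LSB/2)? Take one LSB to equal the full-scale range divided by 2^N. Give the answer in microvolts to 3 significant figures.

Range is 1.92 V.
N ≥ (84.2 − 1.76)/6.02 = 13.694 → N_min = 14.
LSB = 1.92 V ÷ 2^14 = 1.92/16384 V = 117.19 µV.
V_rms = LSB/√12 = 33.8 µV.

33.8 µV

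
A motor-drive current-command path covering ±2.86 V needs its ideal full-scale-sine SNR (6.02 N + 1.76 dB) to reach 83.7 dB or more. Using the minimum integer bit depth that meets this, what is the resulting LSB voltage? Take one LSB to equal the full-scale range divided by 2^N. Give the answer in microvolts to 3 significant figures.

349 µV

Full-scale range = 2.86 V − (-2.86 V) = 5.72 V.
N ≥ (83.7 − 1.76)/6.02 = 13.611 → N_min = 14.
One LSB is 5.72 V / 16384 = 349 µV.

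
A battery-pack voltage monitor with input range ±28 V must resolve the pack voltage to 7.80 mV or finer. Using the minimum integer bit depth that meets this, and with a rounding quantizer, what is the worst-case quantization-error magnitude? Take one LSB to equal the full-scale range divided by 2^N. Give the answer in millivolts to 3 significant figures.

3.42 mV

The full-scale span is 28 − (-28) = 56 V.
56 V / 7.80 mV = 7179. Since 2^12 = 4096 and 2^13 = 8192, N = 13.
Step size = 56/8192 V = 6.8359 mV.
Half an LSB is 3.42 mV.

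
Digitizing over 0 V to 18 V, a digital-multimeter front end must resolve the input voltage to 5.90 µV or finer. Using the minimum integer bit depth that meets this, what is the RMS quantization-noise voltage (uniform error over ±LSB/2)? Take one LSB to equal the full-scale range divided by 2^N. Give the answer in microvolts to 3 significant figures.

1.24 µV

Range is 18 V.
Required number of levels: 18/5.90 µV = 3.0508e6; smallest N with 2^N ≥ that is 22.
Step size = 18/4194304 V = 4.2915 µV.
σ_q = LSB/√12 = 4.2915 µV/3.4641 = 1.24 µV.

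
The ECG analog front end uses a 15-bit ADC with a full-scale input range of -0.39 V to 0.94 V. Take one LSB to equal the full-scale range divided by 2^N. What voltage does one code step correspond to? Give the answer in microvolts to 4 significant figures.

Full-scale range = 0.94 V − (-0.39 V) = 1.33 V.
Number of codes = 2^15 = 32768.
One LSB is 1.33 V / 32768 = 40.59 µV.

40.59 µV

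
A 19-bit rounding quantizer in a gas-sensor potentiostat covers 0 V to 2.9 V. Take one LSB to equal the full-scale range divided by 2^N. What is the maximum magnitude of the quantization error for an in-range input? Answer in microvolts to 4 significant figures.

Full-scale range = 2.9 V.
One LSB is 2.9 V / 524288 = 5.53131 µV.
|e|_max = LSB/2 = 2.766 µV.

2.766 µV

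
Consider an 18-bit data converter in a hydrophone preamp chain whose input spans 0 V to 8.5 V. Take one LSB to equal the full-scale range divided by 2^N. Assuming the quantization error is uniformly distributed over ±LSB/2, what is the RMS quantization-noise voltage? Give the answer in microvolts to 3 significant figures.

V_FS = 8.5 V.
One LSB is 8.5 V / 262144 = 32.425 µV.
For a uniform distribution on [−LSB/2, +LSB/2], V_rms = LSB/√12 = 32.425 µV/3.4641 = 9.36 µV.

9.36 µV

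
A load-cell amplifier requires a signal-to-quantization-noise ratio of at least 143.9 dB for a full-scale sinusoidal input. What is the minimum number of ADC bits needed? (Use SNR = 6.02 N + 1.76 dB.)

6.02 N + 1.76 ≥ 143.9 gives N ≥ 23.611, so the minimum integer is 24.

24 bits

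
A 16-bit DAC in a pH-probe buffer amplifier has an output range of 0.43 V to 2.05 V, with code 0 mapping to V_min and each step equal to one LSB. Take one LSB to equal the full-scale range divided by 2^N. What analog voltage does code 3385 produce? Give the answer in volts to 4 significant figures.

0.5137 V

Full-scale range = 2.05 V − (0.43 V) = 1.62 V. LSB = 1.62 V / 2^16.
V_out = V_min + code × LSB = 0.43 V + 3385 × 1.62 V / 65536
      = 0.43 V + 0.0836746 V = 0.513675 V.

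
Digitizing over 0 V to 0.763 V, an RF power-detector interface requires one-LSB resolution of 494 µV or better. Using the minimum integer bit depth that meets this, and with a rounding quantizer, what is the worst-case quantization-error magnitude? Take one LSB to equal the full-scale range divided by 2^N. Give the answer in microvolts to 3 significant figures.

186 µV

Range is 0.763 V.
Need 2^N ≥ 0.763 V / 494 µV = 1545 → N_min = 11.
Step size = 0.763/2048 V = 372.56 µV.
Half an LSB is 186 µV.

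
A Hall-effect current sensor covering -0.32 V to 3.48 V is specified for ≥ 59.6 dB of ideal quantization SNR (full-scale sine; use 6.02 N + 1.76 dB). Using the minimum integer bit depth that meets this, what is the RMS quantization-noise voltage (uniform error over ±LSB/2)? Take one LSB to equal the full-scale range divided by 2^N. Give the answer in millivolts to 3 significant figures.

1.07 mV

The full-scale span is 3.48 − (-0.32) = 3.8 V.
Required N = ⌈(59.6 − 1.76)/6.02⌉ = ⌈9.608⌉ = 10.
LSB = 3.8 V / 2^10 = 3.7109 mV.
RMS noise = LSB/√12 = 1.07 mV.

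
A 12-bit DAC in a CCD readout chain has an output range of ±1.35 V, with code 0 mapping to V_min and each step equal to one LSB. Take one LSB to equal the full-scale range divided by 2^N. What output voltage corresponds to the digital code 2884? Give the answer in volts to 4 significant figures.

0.5511 V

Full-scale range = 1.35 V − (-1.35 V) = 2.7 V. LSB = 2.7 V / 2^12.
V_out = -1.35 + 2884 × (2.7/4096) V
      = -1.35 V + 1.90107 V = 0.551074 V.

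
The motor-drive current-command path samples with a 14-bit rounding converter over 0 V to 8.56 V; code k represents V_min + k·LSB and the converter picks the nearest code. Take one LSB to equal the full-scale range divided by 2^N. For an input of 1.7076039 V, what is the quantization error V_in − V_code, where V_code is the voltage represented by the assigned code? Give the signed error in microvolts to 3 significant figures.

Range is 8.56 V. LSB = 8.56 V / 2^14 ≈ 0.5225 mV.
Position in LSBs: (1.7076039 − (0)) × 16384/8.56 = 3268.3858; rounding gives k = 3268.
V_code = V_min + k × range/2^14 = 0 + 3268 × 8.56/16384 = 1.7074023438 V.
V_in − V_code = 1.7076039 − (1.7074023438) = +202 µV.

+202 µV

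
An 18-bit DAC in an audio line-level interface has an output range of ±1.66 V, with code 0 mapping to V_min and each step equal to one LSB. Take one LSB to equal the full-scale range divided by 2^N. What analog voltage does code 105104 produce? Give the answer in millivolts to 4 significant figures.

-328.9 mV

Span: 1.66 V − (-1.66 V) = 3.32 V. LSB = 3.32 V / 2^18.
V_out = -1.66 + 105104 × (3.32/262144) V
      = -1.66 V + 1.33112 V = -0.328879 V.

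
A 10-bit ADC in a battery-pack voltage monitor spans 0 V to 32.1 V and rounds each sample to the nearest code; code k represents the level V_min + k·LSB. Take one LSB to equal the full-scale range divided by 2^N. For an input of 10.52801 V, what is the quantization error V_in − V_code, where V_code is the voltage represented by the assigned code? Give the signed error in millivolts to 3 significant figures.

Full-scale range = 32.1 V. LSB = 32.1 V / 2^10 ≈ 31.35 mV.
Position in LSBs: (10.52801 − (0)) × 1024/32.1 = 335.8468; rounding gives k = 336.
Reconstructed level: 0 + 336 × 32.1/1024 V = 10.53281250 V.
Error = V_in − V_code = 10.52801 − (10.53281250) = −4.80 mV.

−4.80 mV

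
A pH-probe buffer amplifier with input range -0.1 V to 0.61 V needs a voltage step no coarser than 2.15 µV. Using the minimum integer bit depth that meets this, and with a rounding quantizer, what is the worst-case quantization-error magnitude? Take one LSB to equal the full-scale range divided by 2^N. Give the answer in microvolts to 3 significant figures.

The full-scale span is 0.61 − (-0.1) = 0.71 V.
0.71 V / 2.15 µV = 330200. Since 2^18 = 262144 and 2^19 = 524288, N = 19.
LSB = 0.71 V / 2^19 = 1.3542 µV.
Max error for round-to-nearest is LSB/2 = 0.677 µV.

0.677 µV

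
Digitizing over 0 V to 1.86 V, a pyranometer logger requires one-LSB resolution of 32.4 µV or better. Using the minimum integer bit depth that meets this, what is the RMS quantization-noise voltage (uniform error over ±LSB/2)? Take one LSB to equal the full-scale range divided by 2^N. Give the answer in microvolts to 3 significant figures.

8.19 µV

Full-scale range = 1.86 V.
1.86 V / 32.4 µV = 57410. Since 2^15 = 32768 and 2^16 = 65536, N = 16.
One LSB is 1.86 V / 65536 = 28.381 µV.
RMS noise = LSB/√12 = 8.19 µV.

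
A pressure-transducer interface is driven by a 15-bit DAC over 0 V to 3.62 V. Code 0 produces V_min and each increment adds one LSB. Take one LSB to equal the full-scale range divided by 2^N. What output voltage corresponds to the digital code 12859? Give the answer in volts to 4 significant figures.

1.421 V

V_FS = 3.62 V. LSB = 3.62 V / 2^15.
V_out = V_min + code × LSB = 0 V + 12859 × 3.62 V / 32768
      = 0 + 1.42058 = 1.42058 V.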